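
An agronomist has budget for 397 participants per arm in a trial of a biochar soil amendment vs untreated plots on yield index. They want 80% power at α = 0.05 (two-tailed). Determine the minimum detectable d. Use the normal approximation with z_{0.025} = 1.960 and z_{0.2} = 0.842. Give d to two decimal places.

For two independent groups of n = 397 each: d_min = (z_{α/2} + z_β)·√(2/n).
z-sum = 1.960 + 0.842 = 2.802.
d_min = 2.802 × √(2/397) = 2.802 × 0.0710 = 0.199.

d_min ≈ 0.20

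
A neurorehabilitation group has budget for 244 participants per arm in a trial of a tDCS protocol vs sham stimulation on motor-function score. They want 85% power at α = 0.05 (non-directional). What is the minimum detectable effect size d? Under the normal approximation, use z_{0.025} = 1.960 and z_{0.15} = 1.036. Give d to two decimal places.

d_min ≈ 0.27

For two independent groups of n = 244 each: d_min = (z_{α/2} + z_β)·√(2/n).
z-sum = 1.960 + 1.036 = 2.996.
d_min = 2.996 × √(2/244) = 2.996 × 0.0905 = 0.271.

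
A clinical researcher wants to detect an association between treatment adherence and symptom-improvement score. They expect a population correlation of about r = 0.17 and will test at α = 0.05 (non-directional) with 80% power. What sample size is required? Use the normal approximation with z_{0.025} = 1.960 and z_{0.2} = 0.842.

Fisher's z: C = ½·ln((1+r)/(1−r)) = ½·ln(1.4096) = 0.1717.
n = ((z_{α/2} + z_β)/C)² + 3.
(1.960 + 0.842) / 0.1717 = 2.802 / 0.1717 = 16.319.
n = 16.319² + 3 = 266.32 + 3 = 269.3.
Round up.

n = 270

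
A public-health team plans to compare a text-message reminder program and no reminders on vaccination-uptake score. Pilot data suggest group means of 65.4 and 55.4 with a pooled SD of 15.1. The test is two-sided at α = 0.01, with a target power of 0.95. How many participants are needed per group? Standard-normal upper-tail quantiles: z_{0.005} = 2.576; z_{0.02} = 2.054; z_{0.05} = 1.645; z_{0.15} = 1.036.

n = 82 per group

Cohen's d = |M₁ − M₂| / SD_pooled = |65.4 − 55.4| / 15.1 = 10.0 / 15.1 = 0.662.
For two independent groups with equal n: n = 2·((z_{α/2} + z_β) / d)².
z_{α/2} + z_β = 2.576 + 1.645 = 4.221.
n = 2 × (4.221 / 0.662)² = 2 × 6.376² = 2 × 40.66 = 81.3.
Round up to the next whole participant.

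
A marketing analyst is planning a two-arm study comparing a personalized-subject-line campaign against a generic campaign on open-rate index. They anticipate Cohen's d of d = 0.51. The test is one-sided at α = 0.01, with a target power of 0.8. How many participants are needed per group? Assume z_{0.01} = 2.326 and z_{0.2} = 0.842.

n = 78 per group

For two independent groups with equal n: n = 2·((z_{α} + z_β) / d)².
z_{α} + z_β = 2.326 + 0.842 = 3.168.
n = 2 × (3.168 / 0.51)² = 2 × 6.212² = 2 × 38.59 = 77.2.
Round up to the next whole participant.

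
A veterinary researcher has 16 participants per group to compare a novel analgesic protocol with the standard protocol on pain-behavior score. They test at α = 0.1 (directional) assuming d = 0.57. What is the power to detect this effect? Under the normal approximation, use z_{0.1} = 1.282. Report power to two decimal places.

For two equal groups, power = Φ(d·√(n/2) − z_{α}).
d·√(n/2) = 0.57 × √(16/2) = 0.57 × 2.828 = 1.612.
z_β = 1.612 − 1.282 = 0.330.
Power = Φ(0.330) = 0.629.

power ≈ 0.63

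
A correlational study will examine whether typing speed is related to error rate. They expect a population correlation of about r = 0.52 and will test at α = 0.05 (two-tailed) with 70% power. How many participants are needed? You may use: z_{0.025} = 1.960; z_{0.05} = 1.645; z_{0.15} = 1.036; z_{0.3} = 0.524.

Fisher's z: C = ½·ln((1+r)/(1−r)) = ½·ln(3.1667) = 0.5763.
n = ((z_{α/2} + z_β)/C)² + 3.
(1.960 + 0.524) / 0.5763 = 2.484 / 0.5763 = 4.310.
n = 4.310² + 3 = 18.58 + 3 = 21.6.
Round up.

n = 22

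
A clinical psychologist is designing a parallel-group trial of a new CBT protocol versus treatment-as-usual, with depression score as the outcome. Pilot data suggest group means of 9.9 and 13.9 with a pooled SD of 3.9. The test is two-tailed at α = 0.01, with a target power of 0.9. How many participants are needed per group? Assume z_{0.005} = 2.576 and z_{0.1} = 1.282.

n = 29 per group

Cohen's d = |M₁ − M₂| / SD_pooled = |9.9 − 13.9| / 3.9 = 4.0 / 3.9 = 1.026.
For two independent groups with equal n: n = 2·((z_{α/2} + z_β) / d)².
z_{α/2} + z_β = 2.576 + 1.282 = 3.858.
n = 2 × (3.858 / 1.026)² = 2 × 3.760² = 2 × 14.14 = 28.3.
Round up to the next whole participant.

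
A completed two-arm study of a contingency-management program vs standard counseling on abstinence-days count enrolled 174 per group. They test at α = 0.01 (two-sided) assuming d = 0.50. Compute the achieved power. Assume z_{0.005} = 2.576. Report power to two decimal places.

For two equal groups, power = Φ(d·√(n/2) − z_{α/2}).
d·√(n/2) = 0.50 × √(174/2) = 0.50 × 9.327 = 4.664.
z_β = 4.664 − 2.576 = 2.088.
Power = Φ(2.088) = 0.982.

power ≈ 0.98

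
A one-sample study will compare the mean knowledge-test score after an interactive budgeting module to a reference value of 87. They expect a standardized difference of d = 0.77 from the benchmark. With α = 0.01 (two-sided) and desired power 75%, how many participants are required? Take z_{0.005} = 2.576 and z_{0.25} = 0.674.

n = 18

For a one-sample test: n = ((z_{α/2} + z_β) / d)².
z_{α/2} + z_β = 2.576 + 0.674 = 3.250.
n = (3.250 / 0.77)² = 4.221² = 17.81.
Round up.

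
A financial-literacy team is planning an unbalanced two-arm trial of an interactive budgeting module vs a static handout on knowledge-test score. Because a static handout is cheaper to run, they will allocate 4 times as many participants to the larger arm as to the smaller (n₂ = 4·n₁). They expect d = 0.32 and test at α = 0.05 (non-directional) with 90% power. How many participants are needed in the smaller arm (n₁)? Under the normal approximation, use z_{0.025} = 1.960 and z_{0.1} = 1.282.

With allocation ratio k = n₂/n₁ = 4, Var(x̄₁−x̄₂) = σ²(1/n₁ + 1/(k·n₁)) = σ²·(k+1)/(k·n₁).
So n₁ = (1 + 1/k)·((z_{α/2} + z_β)/d)² = 1.250 × (3.242/0.32)².
n₁ = 1.250 × 102.64 = 128.3.
Round up: n₁ = 129, giving n₂ = 4 × 129 = 516.

n₁ = 129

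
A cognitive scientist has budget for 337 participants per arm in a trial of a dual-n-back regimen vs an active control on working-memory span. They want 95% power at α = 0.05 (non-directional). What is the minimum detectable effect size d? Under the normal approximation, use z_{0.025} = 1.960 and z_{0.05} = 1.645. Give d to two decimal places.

For two independent groups of n = 337 each: d_min = (z_{α/2} + z_β)·√(2/n).
z-sum = 1.960 + 1.645 = 3.605.
d_min = 3.605 × √(2/337) = 3.605 × 0.0770 = 0.278.

d_min ≈ 0.28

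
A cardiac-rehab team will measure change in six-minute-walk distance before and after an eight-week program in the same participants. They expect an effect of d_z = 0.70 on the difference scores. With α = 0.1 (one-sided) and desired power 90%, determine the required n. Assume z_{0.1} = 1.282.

n = 14 pairs

For a paired (one-sample on differences) test: n = ((z_{α} + z_β) / d)².
z_{α} + z_β = 1.282 + 1.282 = 2.564.
n = (2.564 / 0.70)² = 3.663² = 13.42.
Round up.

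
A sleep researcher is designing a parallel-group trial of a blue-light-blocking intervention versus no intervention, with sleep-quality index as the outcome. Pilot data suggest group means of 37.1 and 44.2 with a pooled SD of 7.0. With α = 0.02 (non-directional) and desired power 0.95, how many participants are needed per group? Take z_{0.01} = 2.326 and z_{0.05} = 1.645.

Cohen's d = |M₁ − M₂| / SD_pooled = |37.1 − 44.2| / 7.0 = 7.1 / 7.0 = 1.014.
For two independent groups with equal n: n = 2·((z_{α/2} + z_β) / d)².
z_{α/2} + z_β = 2.326 + 1.645 = 3.971.
n = 2 × (3.971 / 1.014)² = 2 × 3.916² = 2 × 15.34 = 30.7.
Round up to the next whole participant.

n = 31 per group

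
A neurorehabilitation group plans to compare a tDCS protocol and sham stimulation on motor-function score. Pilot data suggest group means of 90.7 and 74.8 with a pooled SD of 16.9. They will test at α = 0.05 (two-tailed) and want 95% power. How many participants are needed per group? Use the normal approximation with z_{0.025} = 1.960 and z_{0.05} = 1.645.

Cohen's d = |M₁ − M₂| / SD_pooled = |90.7 − 74.8| / 16.9 = 15.9 / 16.9 = 0.941.
For two independent groups with equal n: n = 2·((z_{α/2} + z_β) / d)².
z_{α/2} + z_β = 1.960 + 1.645 = 3.605.
n = 2 × (3.605 / 0.941)² = 2 × 3.831² = 2 × 14.68 = 29.4.
Round up to the next whole participant.

n = 30 per group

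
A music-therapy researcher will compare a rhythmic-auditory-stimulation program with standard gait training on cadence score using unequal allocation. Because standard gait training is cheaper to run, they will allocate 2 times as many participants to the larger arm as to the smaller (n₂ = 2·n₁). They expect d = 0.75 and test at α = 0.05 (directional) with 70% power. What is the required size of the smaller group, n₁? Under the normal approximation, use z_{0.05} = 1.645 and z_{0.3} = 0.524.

n₁ = 13

With allocation ratio k = n₂/n₁ = 2, Var(x̄₁−x̄₂) = σ²(1/n₁ + 1/(k·n₁)) = σ²·(k+1)/(k·n₁).
So n₁ = (1 + 1/k)·((z_{α} + z_β)/d)² = 1.500 × (2.169/0.75)².
n₁ = 1.500 × 8.36 = 12.5.
Round up: n₁ = 13, giving n₂ = 2 × 13 = 26.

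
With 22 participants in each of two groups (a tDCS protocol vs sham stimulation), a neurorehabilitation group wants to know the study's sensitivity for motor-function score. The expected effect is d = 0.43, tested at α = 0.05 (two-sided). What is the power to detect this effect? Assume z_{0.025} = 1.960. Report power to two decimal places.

For two equal groups, power = Φ(d·√(n/2) − z_{α/2}).
d·√(n/2) = 0.43 × √(22/2) = 0.43 × 3.317 = 1.426.
z_β = 1.426 − 1.960 = -0.534.
Power = Φ(-0.534) = 0.297.

power ≈ 0.30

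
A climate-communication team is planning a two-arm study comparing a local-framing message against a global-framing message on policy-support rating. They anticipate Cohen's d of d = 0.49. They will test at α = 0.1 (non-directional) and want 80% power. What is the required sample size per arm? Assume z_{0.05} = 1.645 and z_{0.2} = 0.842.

For two independent groups with equal n: n = 2·((z_{α/2} + z_β) / d)².
z_{α/2} + z_β = 1.645 + 0.842 = 2.487.
n = 2 × (2.487 / 0.49)² = 2 × 5.076² = 2 × 25.76 = 51.5.
Round up to the next whole participant.

n = 52 per group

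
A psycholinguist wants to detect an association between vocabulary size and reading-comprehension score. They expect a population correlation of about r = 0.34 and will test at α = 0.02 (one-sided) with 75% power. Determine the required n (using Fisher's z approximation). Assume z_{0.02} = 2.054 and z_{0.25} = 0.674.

Fisher's z: C = ½·ln((1+r)/(1−r)) = ½·ln(2.0303) = 0.3541.
n = ((z_{α} + z_β)/C)² + 3.
(2.054 + 0.674) / 0.3541 = 2.728 / 0.3541 = 7.704.
n = 7.704² + 3 = 59.35 + 3 = 62.4.
Round up.

n = 63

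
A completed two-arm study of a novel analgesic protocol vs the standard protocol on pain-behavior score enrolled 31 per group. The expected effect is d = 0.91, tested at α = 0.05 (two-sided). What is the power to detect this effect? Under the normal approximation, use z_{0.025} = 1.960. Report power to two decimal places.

For two equal groups, power = Φ(d·√(n/2) − z_{α/2}).
d·√(n/2) = 0.91 × √(31/2) = 0.91 × 3.937 = 3.583.
z_β = 3.583 − 1.960 = 1.623.
Power = Φ(1.623) = 0.948.

power ≈ 0.95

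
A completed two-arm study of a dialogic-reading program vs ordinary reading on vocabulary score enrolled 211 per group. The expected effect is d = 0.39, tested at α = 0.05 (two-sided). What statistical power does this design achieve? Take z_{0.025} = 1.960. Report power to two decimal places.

power ≈ 0.98

For two equal groups, power = Φ(d·√(n/2) − z_{α/2}).
d·√(n/2) = 0.39 × √(211/2) = 0.39 × 10.271 = 4.006.
z_β = 4.006 − 1.960 = 2.046.
Power = Φ(2.046) = 0.980.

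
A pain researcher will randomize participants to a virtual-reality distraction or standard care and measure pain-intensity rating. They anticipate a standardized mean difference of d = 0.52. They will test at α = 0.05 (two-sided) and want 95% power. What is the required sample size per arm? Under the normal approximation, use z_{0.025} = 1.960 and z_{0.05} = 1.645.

For two independent groups with equal n: n = 2·((z_{α/2} + z_β) / d)².
z_{α/2} + z_β = 1.960 + 1.645 = 3.605.
n = 2 × (3.605 / 0.52)² = 2 × 6.933² = 2 × 48.06 = 96.1.
Round up to the next whole participant.

n = 97 per group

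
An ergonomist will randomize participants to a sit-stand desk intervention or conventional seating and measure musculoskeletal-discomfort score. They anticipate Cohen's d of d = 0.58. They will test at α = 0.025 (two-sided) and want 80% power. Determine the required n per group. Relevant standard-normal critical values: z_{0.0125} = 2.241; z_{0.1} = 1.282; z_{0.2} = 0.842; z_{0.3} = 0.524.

For two independent groups with equal n: n = 2·((z_{α/2} + z_β) / d)².
z_{α/2} + z_β = 2.241 + 0.842 = 3.083.
n = 2 × (3.083 / 0.58)² = 2 × 5.316² = 2 × 28.25 = 56.5.
Round up to the next whole participant.

n = 57 per group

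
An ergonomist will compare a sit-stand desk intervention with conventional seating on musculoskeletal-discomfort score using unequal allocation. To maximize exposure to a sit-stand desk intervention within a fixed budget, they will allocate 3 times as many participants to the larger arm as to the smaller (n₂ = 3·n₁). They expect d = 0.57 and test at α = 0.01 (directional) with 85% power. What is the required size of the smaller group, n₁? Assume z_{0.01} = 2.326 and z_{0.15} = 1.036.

With allocation ratio k = n₂/n₁ = 3, Var(x̄₁−x̄₂) = σ²(1/n₁ + 1/(k·n₁)) = σ²·(k+1)/(k·n₁).
So n₁ = (1 + 1/k)·((z_{α} + z_β)/d)² = 1.333 × (3.362/0.57)².
n₁ = 1.333 × 34.79 = 46.4.
Round up: n₁ = 47, giving n₂ = 3 × 47 = 141.

n₁ = 47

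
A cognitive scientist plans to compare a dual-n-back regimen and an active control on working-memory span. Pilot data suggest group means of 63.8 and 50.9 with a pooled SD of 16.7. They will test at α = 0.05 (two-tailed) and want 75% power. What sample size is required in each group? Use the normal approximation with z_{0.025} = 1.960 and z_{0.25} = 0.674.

n = 24 per group

Cohen's d = |M₁ − M₂| / SD_pooled = |63.8 − 50.9| / 16.7 = 12.9 / 16.7 = 0.772.
For two independent groups with equal n: n = 2·((z_{α/2} + z_β) / d)².
z_{α/2} + z_β = 1.960 + 0.674 = 2.634.
n = 2 × (2.634 / 0.772)² = 2 × 3.412² = 2 × 11.64 = 23.3.
Round up to the next whole participant.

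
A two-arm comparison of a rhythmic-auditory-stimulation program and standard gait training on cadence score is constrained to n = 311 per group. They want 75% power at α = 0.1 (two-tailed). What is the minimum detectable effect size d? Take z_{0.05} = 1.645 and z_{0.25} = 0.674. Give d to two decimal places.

d_min ≈ 0.19

For two independent groups of n = 311 each: d_min = (z_{α/2} + z_β)·√(2/n).
z-sum = 1.645 + 0.674 = 2.319.
d_min = 2.319 × √(2/311) = 2.319 × 0.0802 = 0.186.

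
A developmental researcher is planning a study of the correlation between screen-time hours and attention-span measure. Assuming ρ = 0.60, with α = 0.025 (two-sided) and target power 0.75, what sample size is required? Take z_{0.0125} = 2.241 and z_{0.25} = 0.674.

n = 21

Fisher's z: C = ½·ln((1+r)/(1−r)) = ½·ln(4.0000) = 0.6931.
n = ((z_{α/2} + z_β)/C)² + 3.
(2.241 + 0.674) / 0.6931 = 2.915 / 0.6931 = 4.206.
n = 4.206² + 3 = 17.69 + 3 = 20.7.
Round up.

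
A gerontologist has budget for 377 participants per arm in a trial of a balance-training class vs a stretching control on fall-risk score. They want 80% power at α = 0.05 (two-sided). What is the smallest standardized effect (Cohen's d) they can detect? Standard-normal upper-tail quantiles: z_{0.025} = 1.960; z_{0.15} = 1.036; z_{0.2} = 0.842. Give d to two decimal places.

For two independent groups of n = 377 each: d_min = (z_{α/2} + z_β)·√(2/n).
z-sum = 1.960 + 0.842 = 2.802.
d_min = 2.802 × √(2/377) = 2.802 × 0.0728 = 0.204.

d_min ≈ 0.20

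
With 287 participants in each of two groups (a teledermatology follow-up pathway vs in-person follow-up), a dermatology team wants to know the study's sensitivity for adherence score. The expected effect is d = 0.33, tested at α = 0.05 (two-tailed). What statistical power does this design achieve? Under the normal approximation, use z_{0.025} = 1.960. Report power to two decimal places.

power ≈ 0.98

For two equal groups, power = Φ(d·√(n/2) − z_{α/2}).
d·√(n/2) = 0.33 × √(287/2) = 0.33 × 11.979 = 3.953.
z_β = 3.953 − 1.960 = 1.993.
Power = Φ(1.993) = 0.977.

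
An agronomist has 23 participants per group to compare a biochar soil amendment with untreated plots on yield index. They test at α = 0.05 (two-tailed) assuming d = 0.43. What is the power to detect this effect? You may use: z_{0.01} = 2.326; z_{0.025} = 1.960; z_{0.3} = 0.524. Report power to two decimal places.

For two equal groups, power = Φ(d·√(n/2) − z_{α/2}).
d·√(n/2) = 0.43 × √(23/2) = 0.43 × 3.391 = 1.458.
z_β = 1.458 − 1.960 = -0.502.
Power = Φ(-0.502) = 0.308.

power ≈ 0.31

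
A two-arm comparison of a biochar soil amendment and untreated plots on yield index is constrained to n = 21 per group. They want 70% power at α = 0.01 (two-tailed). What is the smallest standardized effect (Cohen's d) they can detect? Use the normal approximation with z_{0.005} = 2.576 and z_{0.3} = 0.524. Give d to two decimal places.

d_min ≈ 0.96

For two independent groups of n = 21 each: d_min = (z_{α/2} + z_β)·√(2/n).
z-sum = 2.576 + 0.524 = 3.100.
d_min = 3.100 × √(2/21) = 3.100 × 0.3086 = 0.957.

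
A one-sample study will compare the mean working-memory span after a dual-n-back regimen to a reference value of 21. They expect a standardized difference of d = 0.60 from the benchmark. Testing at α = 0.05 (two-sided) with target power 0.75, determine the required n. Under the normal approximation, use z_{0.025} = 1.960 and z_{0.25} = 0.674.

n = 20

For a one-sample test: n = ((z_{α/2} + z_β) / d)².
z_{α/2} + z_β = 1.960 + 0.674 = 2.634.
n = (2.634 / 0.60)² = 4.390² = 19.27.
Round up.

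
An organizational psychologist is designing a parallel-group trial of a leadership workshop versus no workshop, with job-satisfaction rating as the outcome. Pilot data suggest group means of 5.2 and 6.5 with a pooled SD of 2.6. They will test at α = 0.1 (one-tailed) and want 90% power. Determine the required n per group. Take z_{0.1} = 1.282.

n = 53 per group

Cohen's d = |M₁ − M₂| / SD_pooled = |5.2 − 6.5| / 2.6 = 1.3 / 2.6 = 0.500.
For two independent groups with equal n: n = 2·((z_{α} + z_β) / d)².
z_{α} + z_β = 1.282 + 1.282 = 2.564.
n = 2 × (2.564 / 0.500)² = 2 × 5.128² = 2 × 26.30 = 52.6.
Round up to the next whole participant.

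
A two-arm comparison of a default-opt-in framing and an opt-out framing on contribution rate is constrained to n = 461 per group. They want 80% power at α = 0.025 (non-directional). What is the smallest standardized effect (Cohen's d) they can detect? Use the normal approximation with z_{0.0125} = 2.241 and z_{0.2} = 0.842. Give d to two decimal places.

d_min ≈ 0.20

For two independent groups of n = 461 each: d_min = (z_{α/2} + z_β)·√(2/n).
z-sum = 2.241 + 0.842 = 3.083.
d_min = 3.083 × √(2/461) = 3.083 × 0.0659 = 0.203.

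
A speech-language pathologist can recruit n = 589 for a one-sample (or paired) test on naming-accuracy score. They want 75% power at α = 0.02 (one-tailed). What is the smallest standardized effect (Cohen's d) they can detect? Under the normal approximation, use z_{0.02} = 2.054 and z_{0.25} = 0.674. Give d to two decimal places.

d_min ≈ 0.11

For a single sample (or paired design) of n = 589: d_min = (z_{α} + z_β)/√n.
z-sum = 2.054 + 0.674 = 2.728.
d_min = 2.728 / √589 = 2.728 / 24.269 = 0.112.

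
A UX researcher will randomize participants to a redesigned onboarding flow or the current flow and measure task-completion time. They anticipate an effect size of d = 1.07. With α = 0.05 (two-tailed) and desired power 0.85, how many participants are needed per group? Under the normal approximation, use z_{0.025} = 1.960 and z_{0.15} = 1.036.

n = 16 per group

For two independent groups with equal n: n = 2·((z_{α/2} + z_β) / d)².
z_{α/2} + z_β = 1.960 + 1.036 = 2.996.
n = 2 × (2.996 / 1.07)² = 2 × 2.800² = 2 × 7.84 = 15.7.
Round up to the next whole participant.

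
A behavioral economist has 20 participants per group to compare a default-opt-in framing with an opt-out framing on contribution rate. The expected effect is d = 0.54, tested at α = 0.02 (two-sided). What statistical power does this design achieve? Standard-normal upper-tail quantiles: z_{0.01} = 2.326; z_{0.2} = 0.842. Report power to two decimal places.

For two equal groups, power = Φ(d·√(n/2) − z_{α/2}).
d·√(n/2) = 0.54 × √(20/2) = 0.54 × 3.162 = 1.708.
z_β = 1.708 − 2.326 = -0.618.
Power = Φ(-0.618) = 0.268.

power ≈ 0.27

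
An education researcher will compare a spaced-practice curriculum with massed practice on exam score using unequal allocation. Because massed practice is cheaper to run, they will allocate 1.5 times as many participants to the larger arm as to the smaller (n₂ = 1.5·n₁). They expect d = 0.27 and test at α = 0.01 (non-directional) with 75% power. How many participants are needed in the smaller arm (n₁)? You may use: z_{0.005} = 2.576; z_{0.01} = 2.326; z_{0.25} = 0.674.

With allocation ratio k = n₂/n₁ = 1.5, Var(x̄₁−x̄₂) = σ²(1/n₁ + 1/(k·n₁)) = σ²·(k+1)/(k·n₁).
So n₁ = (1 + 1/k)·((z_{α/2} + z_β)/d)² = 1.667 × (3.250/0.27)².
n₁ = 1.667 × 144.89 = 241.5.
Round up: n₁ = 242, giving n₂ = 1.5 × 242 = 363.

n₁ = 242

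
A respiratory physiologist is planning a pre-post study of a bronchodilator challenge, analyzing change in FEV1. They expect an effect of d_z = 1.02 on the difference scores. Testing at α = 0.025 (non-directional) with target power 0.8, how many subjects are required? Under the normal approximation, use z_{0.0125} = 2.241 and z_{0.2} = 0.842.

n = 10 pairs

For a paired (one-sample on differences) test: n = ((z_{α/2} + z_β) / d)².
z_{α/2} + z_β = 2.241 + 0.842 = 3.083.
n = (3.083 / 1.02)² = 3.023² = 9.14.
Round up.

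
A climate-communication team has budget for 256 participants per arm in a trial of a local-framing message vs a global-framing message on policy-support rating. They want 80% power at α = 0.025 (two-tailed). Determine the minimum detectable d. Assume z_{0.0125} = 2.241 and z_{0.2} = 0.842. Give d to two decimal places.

For two independent groups of n = 256 each: d_min = (z_{α/2} + z_β)·√(2/n).
z-sum = 2.241 + 0.842 = 3.083.
d_min = 3.083 × √(2/256) = 3.083 × 0.0884 = 0.273.

d_min ≈ 0.27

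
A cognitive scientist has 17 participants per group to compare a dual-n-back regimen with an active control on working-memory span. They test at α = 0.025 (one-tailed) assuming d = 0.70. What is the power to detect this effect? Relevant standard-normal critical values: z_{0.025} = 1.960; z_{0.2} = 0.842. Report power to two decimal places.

For two equal groups, power = Φ(d·√(n/2) − z_{α}).
d·√(n/2) = 0.70 × √(17/2) = 0.70 × 2.915 = 2.041.
z_β = 2.041 − 1.960 = 0.081.
Power = Φ(0.081) = 0.532.

power ≈ 0.53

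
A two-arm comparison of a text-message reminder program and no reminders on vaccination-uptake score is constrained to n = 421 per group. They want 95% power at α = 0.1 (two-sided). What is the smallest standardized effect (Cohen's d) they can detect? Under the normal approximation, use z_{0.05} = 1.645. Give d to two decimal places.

d_min ≈ 0.23

For two independent groups of n = 421 each: d_min = (z_{α/2} + z_β)·√(2/n).
z-sum = 1.645 + 1.645 = 3.290.
d_min = 3.290 × √(2/421) = 3.290 × 0.0689 = 0.227.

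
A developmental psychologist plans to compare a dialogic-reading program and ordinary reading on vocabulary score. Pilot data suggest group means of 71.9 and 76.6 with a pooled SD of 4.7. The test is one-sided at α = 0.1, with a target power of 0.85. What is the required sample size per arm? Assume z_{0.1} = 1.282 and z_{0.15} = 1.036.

n = 11 per group

Cohen's d = |M₁ − M₂| / SD_pooled = |71.9 − 76.6| / 4.7 = 4.7 / 4.7 = 1.000.
For two independent groups with equal n: n = 2·((z_{α} + z_β) / d)².
z_{α} + z_β = 1.282 + 1.036 = 2.318.
n = 2 × (2.318 / 1.000)² = 2 × 2.318² = 2 × 5.37 = 10.7.
Round up to the next whole participant.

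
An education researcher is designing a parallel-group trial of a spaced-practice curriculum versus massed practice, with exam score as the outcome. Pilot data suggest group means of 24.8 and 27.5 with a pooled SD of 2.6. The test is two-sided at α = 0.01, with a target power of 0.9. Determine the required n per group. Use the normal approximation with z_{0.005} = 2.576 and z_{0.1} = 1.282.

Cohen's d = |M₁ − M₂| / SD_pooled = |24.8 − 27.5| / 2.6 = 2.7 / 2.6 = 1.038.
For two independent groups with equal n: n = 2·((z_{α/2} + z_β) / d)².
z_{α/2} + z_β = 2.576 + 1.282 = 3.858.
n = 2 × (3.858 / 1.038)² = 2 × 3.717² = 2 × 13.81 = 27.6.
Round up to the next whole participant.

n = 28 per group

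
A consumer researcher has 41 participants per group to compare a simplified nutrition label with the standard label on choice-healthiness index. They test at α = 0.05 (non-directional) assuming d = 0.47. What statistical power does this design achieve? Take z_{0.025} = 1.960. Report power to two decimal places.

For two equal groups, power = Φ(d·√(n/2) − z_{α/2}).
d·√(n/2) = 0.47 × √(41/2) = 0.47 × 4.528 = 2.128.
z_β = 2.128 − 1.960 = 0.168.
Power = Φ(0.168) = 0.567.

power ≈ 0.57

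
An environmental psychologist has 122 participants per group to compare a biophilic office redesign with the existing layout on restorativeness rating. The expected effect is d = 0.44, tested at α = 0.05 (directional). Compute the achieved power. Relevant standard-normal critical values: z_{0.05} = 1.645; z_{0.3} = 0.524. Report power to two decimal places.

For two equal groups, power = Φ(d·√(n/2) − z_{α}).
d·√(n/2) = 0.44 × √(122/2) = 0.44 × 7.810 = 3.437.
z_β = 3.437 − 1.645 = 1.792.
Power = Φ(1.792) = 0.963.

power ≈ 0.96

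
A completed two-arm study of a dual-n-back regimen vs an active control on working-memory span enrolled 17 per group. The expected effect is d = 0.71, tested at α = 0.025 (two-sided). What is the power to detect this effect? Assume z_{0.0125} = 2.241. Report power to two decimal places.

power ≈ 0.43

For two equal groups, power = Φ(d·√(n/2) − z_{α/2}).
d·√(n/2) = 0.71 × √(17/2) = 0.71 × 2.915 = 2.070.
z_β = 2.070 − 2.241 = -0.171.
Power = Φ(-0.171) = 0.432.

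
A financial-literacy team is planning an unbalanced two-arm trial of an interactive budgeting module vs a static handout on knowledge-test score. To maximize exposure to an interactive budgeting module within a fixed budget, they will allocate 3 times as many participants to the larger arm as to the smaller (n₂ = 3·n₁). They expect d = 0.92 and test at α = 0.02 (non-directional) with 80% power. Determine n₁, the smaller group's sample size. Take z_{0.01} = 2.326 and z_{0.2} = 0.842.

With allocation ratio k = n₂/n₁ = 3, Var(x̄₁−x̄₂) = σ²(1/n₁ + 1/(k·n₁)) = σ²·(k+1)/(k·n₁).
So n₁ = (1 + 1/k)·((z_{α/2} + z_β)/d)² = 1.333 × (3.168/0.92)².
n₁ = 1.333 × 11.86 = 15.8.
Round up: n₁ = 16, giving n₂ = 3 × 16 = 48.

n₁ = 16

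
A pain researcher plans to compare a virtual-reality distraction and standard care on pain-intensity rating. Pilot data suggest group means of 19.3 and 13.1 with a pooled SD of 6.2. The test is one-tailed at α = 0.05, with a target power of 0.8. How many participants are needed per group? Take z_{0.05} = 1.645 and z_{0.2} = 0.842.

n = 13 per group

Cohen's d = |M₁ − M₂| / SD_pooled = |19.3 − 13.1| / 6.2 = 6.2 / 6.2 = 1.000.
For two independent groups with equal n: n = 2·((z_{α} + z_β) / d)².
z_{α} + z_β = 1.645 + 0.842 = 2.487.
n = 2 × (2.487 / 1.000)² = 2 × 2.487² = 2 × 6.19 = 12.4.
Round up to the next whole participant.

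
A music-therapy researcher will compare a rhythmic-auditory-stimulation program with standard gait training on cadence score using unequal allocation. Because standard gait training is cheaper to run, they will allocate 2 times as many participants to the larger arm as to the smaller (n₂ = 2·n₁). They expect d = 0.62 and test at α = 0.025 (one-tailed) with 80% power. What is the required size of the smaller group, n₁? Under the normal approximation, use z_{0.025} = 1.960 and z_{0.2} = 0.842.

n₁ = 31

With allocation ratio k = n₂/n₁ = 2, Var(x̄₁−x̄₂) = σ²(1/n₁ + 1/(k·n₁)) = σ²·(k+1)/(k·n₁).
So n₁ = (1 + 1/k)·((z_{α} + z_β)/d)² = 1.500 × (2.802/0.62)².
n₁ = 1.500 × 20.42 = 30.6.
Round up: n₁ = 31, giving n₂ = 2 × 31 = 62.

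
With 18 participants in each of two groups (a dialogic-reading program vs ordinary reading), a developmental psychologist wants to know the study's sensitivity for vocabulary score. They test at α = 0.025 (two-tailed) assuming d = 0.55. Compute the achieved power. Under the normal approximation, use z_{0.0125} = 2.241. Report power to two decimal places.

power ≈ 0.28

For two equal groups, power = Φ(d·√(n/2) − z_{α/2}).
d·√(n/2) = 0.55 × √(18/2) = 0.55 × 3.000 = 1.650.
z_β = 1.650 − 2.241 = -0.591.
Power = Φ(-0.591) = 0.277.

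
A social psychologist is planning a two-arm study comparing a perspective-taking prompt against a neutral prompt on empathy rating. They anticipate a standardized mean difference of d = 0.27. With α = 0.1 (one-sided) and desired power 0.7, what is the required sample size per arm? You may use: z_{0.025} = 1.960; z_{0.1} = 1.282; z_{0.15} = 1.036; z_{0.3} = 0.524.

n = 90 per group

For two independent groups with equal n: n = 2·((z_{α} + z_β) / d)².
z_{α} + z_β = 1.282 + 0.524 = 1.806.
n = 2 × (1.806 / 0.27)² = 2 × 6.689² = 2 × 44.74 = 89.5.
Round up to the next whole participant.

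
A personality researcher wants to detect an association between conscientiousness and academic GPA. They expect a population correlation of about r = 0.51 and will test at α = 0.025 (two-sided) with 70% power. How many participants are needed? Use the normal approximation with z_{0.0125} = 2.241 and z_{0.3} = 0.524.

n = 28

Fisher's z: C = ½·ln((1+r)/(1−r)) = ½·ln(3.0816) = 0.5627.
n = ((z_{α/2} + z_β)/C)² + 3.
(2.241 + 0.524) / 0.5627 = 2.765 / 0.5627 = 4.914.
n = 4.914² + 3 = 24.15 + 3 = 27.1.
Round up.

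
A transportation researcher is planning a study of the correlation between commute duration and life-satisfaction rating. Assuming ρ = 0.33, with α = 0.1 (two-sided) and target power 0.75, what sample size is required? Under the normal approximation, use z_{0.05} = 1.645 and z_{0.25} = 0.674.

Fisher's z: C = ½·ln((1+r)/(1−r)) = ½·ln(1.9851) = 0.3428.
n = ((z_{α/2} + z_β)/C)² + 3.
(1.645 + 0.674) / 0.3428 = 2.319 / 0.3428 = 6.765.
n = 6.765² + 3 = 45.76 + 3 = 48.8.
Round up.

n = 49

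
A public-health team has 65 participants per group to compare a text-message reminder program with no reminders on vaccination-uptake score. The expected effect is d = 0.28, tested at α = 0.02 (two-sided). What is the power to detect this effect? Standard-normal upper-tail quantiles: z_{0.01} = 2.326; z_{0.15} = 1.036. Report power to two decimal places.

power ≈ 0.23

For two equal groups, power = Φ(d·√(n/2) − z_{α/2}).
d·√(n/2) = 0.28 × √(65/2) = 0.28 × 5.701 = 1.596.
z_β = 1.596 − 2.326 = -0.730.
Power = Φ(-0.730) = 0.233.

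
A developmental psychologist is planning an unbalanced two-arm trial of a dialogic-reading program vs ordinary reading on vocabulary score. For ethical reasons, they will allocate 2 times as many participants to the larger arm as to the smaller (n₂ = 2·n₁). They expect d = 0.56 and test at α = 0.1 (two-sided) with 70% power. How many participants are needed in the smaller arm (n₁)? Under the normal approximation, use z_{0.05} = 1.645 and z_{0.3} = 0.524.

n₁ = 23

With allocation ratio k = n₂/n₁ = 2, Var(x̄₁−x̄₂) = σ²(1/n₁ + 1/(k·n₁)) = σ²·(k+1)/(k·n₁).
So n₁ = (1 + 1/k)·((z_{α/2} + z_β)/d)² = 1.500 × (2.169/0.56)².
n₁ = 1.500 × 15.00 = 22.5.
Round up: n₁ = 23, giving n₂ = 2 × 23 = 46.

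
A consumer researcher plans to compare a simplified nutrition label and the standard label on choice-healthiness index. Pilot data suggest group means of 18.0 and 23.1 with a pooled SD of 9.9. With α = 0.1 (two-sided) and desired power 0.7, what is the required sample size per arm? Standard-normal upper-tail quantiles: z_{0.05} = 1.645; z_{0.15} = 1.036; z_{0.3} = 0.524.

Cohen's d = |M₁ − M₂| / SD_pooled = |18.0 − 23.1| / 9.9 = 5.1 / 9.9 = 0.515.
For two independent groups with equal n: n = 2·((z_{α/2} + z_β) / d)².
z_{α/2} + z_β = 1.645 + 0.524 = 2.169.
n = 2 × (2.169 / 0.515)² = 2 × 4.212² = 2 × 17.74 = 35.5.
Round up to the next whole participant.

n = 36 per group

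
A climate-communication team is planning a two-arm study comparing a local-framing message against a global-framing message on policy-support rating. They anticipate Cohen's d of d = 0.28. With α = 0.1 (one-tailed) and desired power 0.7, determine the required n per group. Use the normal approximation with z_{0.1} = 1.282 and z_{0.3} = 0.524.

For two independent groups with equal n: n = 2·((z_{α} + z_β) / d)².
z_{α} + z_β = 1.282 + 0.524 = 1.806.
n = 2 × (1.806 / 0.28)² = 2 × 6.450² = 2 × 41.60 = 83.2.
Round up to the next whole participant.

n = 84 per group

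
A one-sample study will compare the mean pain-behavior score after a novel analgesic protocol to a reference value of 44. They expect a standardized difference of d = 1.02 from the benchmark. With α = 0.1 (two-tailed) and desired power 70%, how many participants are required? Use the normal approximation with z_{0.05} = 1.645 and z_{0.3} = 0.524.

n = 5

For a one-sample test: n = ((z_{α/2} + z_β) / d)².
z_{α/2} + z_β = 1.645 + 0.524 = 2.169.
n = (2.169 / 1.02)² = 2.126² = 4.52.
Round up.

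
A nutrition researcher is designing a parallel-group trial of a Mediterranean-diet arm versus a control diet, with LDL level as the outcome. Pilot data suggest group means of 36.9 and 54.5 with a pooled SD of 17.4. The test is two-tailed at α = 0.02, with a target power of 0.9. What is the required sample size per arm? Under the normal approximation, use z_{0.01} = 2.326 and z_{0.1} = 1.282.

n = 26 per group

Cohen's d = |M₁ − M₂| / SD_pooled = |36.9 − 54.5| / 17.4 = 17.6 / 17.4 = 1.011.
For two independent groups with equal n: n = 2·((z_{α/2} + z_β) / d)².
z_{α/2} + z_β = 2.326 + 1.282 = 3.608.
n = 2 × (3.608 / 1.011)² = 2 × 3.569² = 2 × 12.74 = 25.5.
Round up to the next whole participant.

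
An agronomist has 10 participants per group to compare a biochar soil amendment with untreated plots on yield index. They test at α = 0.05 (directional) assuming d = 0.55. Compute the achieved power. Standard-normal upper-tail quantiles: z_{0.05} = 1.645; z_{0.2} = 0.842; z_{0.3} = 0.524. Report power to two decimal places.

power ≈ 0.34

For two equal groups, power = Φ(d·√(n/2) − z_{α}).
d·√(n/2) = 0.55 × √(10/2) = 0.55 × 2.236 = 1.230.
z_β = 1.230 − 1.645 = -0.415.
Power = Φ(-0.415) = 0.339.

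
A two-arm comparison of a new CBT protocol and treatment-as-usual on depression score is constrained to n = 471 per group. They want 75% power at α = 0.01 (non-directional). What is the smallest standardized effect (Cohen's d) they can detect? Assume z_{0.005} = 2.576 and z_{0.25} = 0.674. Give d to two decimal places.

For two independent groups of n = 471 each: d_min = (z_{α/2} + z_β)·√(2/n).
z-sum = 2.576 + 0.674 = 3.250.
d_min = 3.250 × √(2/471) = 3.250 × 0.0652 = 0.212.

d_min ≈ 0.21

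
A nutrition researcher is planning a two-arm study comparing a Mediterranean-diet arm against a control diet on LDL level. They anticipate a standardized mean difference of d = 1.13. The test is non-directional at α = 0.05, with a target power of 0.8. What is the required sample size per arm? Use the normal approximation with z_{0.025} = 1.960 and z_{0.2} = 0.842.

For two independent groups with equal n: n = 2·((z_{α/2} + z_β) / d)².
z_{α/2} + z_β = 1.960 + 0.842 = 2.802.
n = 2 × (2.802 / 1.13)² = 2 × 2.480² = 2 × 6.15 = 12.3.
Round up to the next whole participant.

n = 13 per group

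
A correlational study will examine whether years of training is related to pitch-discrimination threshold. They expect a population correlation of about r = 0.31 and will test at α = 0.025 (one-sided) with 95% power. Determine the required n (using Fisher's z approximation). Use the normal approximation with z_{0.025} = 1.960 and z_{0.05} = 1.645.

n = 130

Fisher's z: C = ½·ln((1+r)/(1−r)) = ½·ln(1.8986) = 0.3205.
n = ((z_{α} + z_β)/C)² + 3.
(1.960 + 1.645) / 0.3205 = 3.605 / 0.3205 = 11.248.
n = 11.248² + 3 = 126.52 + 3 = 129.5.
Round up.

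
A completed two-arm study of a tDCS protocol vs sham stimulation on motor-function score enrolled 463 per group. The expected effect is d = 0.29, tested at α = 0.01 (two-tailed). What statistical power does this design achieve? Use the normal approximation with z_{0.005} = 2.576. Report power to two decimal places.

For two equal groups, power = Φ(d·√(n/2) − z_{α/2}).
d·√(n/2) = 0.29 × √(463/2) = 0.29 × 15.215 = 4.412.
z_β = 4.412 − 2.576 = 1.836.
Power = Φ(1.836) = 0.967.

power ≈ 0.97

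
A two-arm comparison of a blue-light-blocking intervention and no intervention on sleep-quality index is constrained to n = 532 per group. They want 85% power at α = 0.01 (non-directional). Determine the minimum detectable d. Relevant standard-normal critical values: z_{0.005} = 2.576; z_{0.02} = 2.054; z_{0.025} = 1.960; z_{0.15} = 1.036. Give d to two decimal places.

For two independent groups of n = 532 each: d_min = (z_{α/2} + z_β)·√(2/n).
z-sum = 2.576 + 1.036 = 3.612.
d_min = 3.612 × √(2/532) = 3.612 × 0.0613 = 0.221.

d_min ≈ 0.22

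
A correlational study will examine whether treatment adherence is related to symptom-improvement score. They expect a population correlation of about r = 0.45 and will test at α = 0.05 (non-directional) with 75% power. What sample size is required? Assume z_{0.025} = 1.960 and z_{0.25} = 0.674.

n = 33

Fisher's z: C = ½·ln((1+r)/(1−r)) = ½·ln(2.6364) = 0.4847.
n = ((z_{α/2} + z_β)/C)² + 3.
(1.960 + 0.674) / 0.4847 = 2.634 / 0.4847 = 5.434.
n = 5.434² + 3 = 29.53 + 3 = 32.5.
Round up.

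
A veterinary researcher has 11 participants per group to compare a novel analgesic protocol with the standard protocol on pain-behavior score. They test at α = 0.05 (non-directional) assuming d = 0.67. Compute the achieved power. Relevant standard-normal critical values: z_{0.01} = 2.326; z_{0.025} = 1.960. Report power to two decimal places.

power ≈ 0.35

For two equal groups, power = Φ(d·√(n/2) − z_{α/2}).
d·√(n/2) = 0.67 × √(11/2) = 0.67 × 2.345 = 1.571.
z_β = 1.571 − 1.960 = -0.389.
Power = Φ(-0.389) = 0.349.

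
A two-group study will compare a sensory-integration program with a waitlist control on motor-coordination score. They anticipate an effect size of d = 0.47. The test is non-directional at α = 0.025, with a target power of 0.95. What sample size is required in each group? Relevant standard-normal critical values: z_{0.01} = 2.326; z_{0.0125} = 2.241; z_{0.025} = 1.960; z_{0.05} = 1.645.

For two independent groups with equal n: n = 2·((z_{α/2} + z_β) / d)².
z_{α/2} + z_β = 2.241 + 1.645 = 3.886.
n = 2 × (3.886 / 0.47)² = 2 × 8.268² = 2 × 68.36 = 136.7.
Round up to the next whole participant.

n = 137 per group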